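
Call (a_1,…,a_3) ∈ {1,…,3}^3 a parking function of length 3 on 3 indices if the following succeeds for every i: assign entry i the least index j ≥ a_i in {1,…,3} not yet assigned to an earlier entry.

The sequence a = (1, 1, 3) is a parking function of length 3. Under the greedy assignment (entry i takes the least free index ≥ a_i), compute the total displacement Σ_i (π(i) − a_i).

1

Σπ = 3·4/2 = 6 (π permutes [3]); Σa = 1+1+3 = 5; disp = 6−5 = 1.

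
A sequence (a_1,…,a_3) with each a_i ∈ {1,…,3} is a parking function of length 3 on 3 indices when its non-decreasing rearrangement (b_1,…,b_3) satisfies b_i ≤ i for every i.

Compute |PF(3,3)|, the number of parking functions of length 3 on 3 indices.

16

|PF| = 1·4^2 = 1·16 = 16 (Pollak)
Example (2,2,1) → sorted (1,2,2): b_i ≤ i ∀i, a PF.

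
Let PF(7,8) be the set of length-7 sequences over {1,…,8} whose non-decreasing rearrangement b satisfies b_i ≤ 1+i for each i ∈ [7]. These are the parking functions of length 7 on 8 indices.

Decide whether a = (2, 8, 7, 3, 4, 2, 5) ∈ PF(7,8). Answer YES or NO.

Sorted: b = (2, 2, 3, 4, 5, 7, 8).
  b_1=2 ≤ 2
  b_2=2 ≤ 3
  b_3=3 ≤ 4
  b_4=4 ≤ 5
  b_5=5 ≤ 6
  b_6=7 ≤ 7
  b_7=8 ≤ 8
All bounds hold ⇒ YES

YES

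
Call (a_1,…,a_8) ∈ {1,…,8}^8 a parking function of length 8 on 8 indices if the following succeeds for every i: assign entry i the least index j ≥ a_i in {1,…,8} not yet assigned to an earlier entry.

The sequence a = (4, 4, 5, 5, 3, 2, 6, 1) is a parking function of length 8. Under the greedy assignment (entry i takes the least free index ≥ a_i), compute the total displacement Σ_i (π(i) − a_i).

6

Σπ = 36 ({1..8} each once); Σa = 4+4+5+5+3+2+6+1 = 30; disp = 36−30 = 6.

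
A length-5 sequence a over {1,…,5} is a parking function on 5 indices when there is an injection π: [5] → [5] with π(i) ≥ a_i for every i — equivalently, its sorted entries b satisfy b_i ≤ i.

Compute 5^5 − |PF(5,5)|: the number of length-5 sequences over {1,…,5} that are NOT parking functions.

1829

|PF(5,5)| = (5−5+1)·(5+1)^(5−1) = 1×1296 = 1296
E.g. (2,3,2,5,4) → sorted (2,2,3,4,5): b_1=2>1, not a PF.
So 3125 − 1296 = 1829 fail.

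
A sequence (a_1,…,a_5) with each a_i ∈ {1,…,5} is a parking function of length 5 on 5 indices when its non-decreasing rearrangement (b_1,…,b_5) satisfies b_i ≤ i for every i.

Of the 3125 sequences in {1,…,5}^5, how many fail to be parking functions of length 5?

Count = (5+1−5)·(5+1)^{5−1} = 1·1296 = 1296 (Pollak)
Example (4,3,2,3,3) → sorted (2,3,3,3,4): b_1=2>1, not a PF.
5^5 − 1296 = 3125 − 1296 = 1829

1829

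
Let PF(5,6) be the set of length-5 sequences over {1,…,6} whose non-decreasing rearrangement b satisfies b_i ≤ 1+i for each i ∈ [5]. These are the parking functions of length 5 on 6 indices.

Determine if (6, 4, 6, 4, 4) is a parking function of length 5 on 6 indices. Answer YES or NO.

NO

Order a: b = (4, 4, 4, 6, 6).
  b_1=4 > 2
  fails at i=1 ⇒ NO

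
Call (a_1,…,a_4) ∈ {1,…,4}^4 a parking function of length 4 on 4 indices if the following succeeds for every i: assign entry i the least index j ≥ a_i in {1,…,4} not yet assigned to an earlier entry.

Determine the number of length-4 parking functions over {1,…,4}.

#PF = (4−4+1)·(4+1)^(4−1) = 1·125 = 125 (Pollak)
E.g. (1,1,4,2) → sorted (1,1,2,4): b_i ≤ i ∀i, a PF.

125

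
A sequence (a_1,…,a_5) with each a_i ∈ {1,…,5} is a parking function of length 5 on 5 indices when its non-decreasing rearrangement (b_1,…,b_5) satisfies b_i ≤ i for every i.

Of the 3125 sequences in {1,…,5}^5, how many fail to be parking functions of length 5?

Count = (5+1−5)·(5+1)^{5−1} = 1×1296 = 1296 (Konheim–Weiss)
E.g. (4,5,4,4,4) → sorted (4,4,4,4,5): b_1=4>1, not a PF.
5^5 − 1296 = 3125 − 1296 = 1829

1829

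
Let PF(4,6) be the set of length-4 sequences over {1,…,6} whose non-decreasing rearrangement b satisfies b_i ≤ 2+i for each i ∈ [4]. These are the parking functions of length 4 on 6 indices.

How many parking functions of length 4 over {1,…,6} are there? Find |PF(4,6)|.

|PF(4,6)| = 3·7^3 = 3 · 343 = 1029 (Pollak)
One tuple (5,2,4,1) → sorted (1,2,4,5): b_i ≤ 2+i ∀i, a PF.

1029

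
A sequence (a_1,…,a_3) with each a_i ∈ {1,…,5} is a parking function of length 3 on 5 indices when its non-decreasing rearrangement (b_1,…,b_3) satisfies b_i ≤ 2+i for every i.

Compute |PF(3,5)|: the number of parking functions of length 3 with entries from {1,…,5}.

|PF(3,5)| = 3·6^2 = 3·36 = 108
E.g. (4,1,2) → sorted (1,2,4): b_i ≤ 2+i ∀i, a PF.

108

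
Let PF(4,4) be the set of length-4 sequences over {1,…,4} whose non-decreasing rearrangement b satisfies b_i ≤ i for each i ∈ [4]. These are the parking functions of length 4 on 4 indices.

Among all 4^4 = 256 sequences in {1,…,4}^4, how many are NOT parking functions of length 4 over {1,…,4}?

|PF| = 1·5^3 = 1·125 = 125 (Pollak)
E.g. (3,2,3,3) → sorted (2,3,3,3): b_1=2>1, not a PF.
So 256 − 125 = 131 fail.

131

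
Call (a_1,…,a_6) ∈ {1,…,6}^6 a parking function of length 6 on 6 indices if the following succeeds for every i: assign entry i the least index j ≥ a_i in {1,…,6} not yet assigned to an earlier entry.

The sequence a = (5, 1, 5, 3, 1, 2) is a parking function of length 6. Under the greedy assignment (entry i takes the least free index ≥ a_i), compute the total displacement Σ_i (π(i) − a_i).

4

Σπ = 21 ({1..6} each once); Σa = 5+1+5+3+1+2 = 17; disp = 21−17 = 4.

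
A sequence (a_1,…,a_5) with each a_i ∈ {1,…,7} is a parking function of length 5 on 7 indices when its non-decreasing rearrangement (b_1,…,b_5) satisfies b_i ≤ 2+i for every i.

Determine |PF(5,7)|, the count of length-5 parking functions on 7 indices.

12288

Count = (7+1−5)·(7+1)^{5−1} = 3·4096 = 12288 (Pollak)
E.g. (5,2,4,3,1) → sorted (1,2,3,4,5): b_i ≤ 2+i ∀i, a PF.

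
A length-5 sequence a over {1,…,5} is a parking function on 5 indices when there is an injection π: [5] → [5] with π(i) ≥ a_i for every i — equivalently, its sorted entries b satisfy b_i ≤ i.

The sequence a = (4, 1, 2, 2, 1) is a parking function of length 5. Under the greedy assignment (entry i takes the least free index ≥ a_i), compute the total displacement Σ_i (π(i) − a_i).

Σπ(i) = 1+…+5 = 15; Σa = 4+1+2+2+1 = 10; disp = 15−10 = 5.

5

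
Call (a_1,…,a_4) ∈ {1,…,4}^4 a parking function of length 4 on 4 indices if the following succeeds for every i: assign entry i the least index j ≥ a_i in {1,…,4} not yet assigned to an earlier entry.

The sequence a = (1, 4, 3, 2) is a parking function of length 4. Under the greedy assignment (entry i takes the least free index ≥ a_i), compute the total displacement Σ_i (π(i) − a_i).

Σπ = 4·5/2 = 10 (π permutes [4]); Σa = 1+4+3+2 = 10; disp = 10−10 = 0.

0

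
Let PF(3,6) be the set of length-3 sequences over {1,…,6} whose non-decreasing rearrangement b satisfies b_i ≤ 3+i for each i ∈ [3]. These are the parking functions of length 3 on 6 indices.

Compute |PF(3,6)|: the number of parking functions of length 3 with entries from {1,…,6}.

Count = (7−3)·7^(3−1) = 4 · 49 = 196 (Pollak)
One tuple (4,5,3) → sorted (3,4,5): b_i ≤ 3+i ∀i, a PF.

196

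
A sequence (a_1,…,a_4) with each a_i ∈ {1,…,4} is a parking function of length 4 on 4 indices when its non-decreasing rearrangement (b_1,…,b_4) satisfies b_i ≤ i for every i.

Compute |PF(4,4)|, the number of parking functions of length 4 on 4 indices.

|PF| = (4−4+1)·(4+1)^(4−1) = 1·125 = 125 (Konheim–Weiss)
One tuple (2,3,1,2) → sorted (1,2,2,3): b_i ≤ i ∀i, a PF.

125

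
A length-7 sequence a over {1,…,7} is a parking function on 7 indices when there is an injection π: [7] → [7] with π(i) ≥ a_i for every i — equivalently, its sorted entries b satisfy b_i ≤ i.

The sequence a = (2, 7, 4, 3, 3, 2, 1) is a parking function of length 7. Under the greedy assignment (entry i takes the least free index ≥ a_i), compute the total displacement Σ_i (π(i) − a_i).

Σπ = 28 ({1..7} each once); Σa = 2+7+4+3+3+2+1 = 22; disp = 28−22 = 6.

6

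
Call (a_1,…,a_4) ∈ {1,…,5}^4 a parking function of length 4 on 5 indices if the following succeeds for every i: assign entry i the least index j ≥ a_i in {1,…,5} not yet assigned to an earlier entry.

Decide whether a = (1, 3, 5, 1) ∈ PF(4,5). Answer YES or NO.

Order a: b = (1, 1, 3, 5).
  b_1=1 ≤ 2
  b_2=1 ≤ 3
  b_3=3 ≤ 4
  b_4=5 ≤ 5
All bounds hold ⇒ YES

YES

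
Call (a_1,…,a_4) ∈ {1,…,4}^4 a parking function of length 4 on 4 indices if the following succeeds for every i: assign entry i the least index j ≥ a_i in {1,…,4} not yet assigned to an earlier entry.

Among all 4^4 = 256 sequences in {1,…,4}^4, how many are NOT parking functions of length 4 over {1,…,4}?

131

Count = (4−4+1)·(4+1)^(4−1) = 1·125 = 125 (Pollak)
Check (4,4,3,4) → sorted (3,4,4,4): b_1=3>1, not a PF.
4^4 − 125 = 256 − 125 = 131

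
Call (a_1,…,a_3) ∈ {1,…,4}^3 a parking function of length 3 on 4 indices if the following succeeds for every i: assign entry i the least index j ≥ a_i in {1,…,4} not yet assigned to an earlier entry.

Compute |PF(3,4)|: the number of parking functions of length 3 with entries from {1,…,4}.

|PF| = (4−3+1)·(4+1)^(3−1) = 2·25 = 50 [KW]
One tuple (1,2,4) → sorted (1,2,4): b_i ≤ 1+i ∀i, a PF.

50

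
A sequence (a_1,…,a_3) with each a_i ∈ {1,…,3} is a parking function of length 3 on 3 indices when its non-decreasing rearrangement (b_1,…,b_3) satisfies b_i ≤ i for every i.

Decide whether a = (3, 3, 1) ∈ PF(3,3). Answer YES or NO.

NO

Rearranged: b = (1, 3, 3).
  b_1=1 ≤ 1
  b_2=3 > 2
  fails at i=2 ⇒ NO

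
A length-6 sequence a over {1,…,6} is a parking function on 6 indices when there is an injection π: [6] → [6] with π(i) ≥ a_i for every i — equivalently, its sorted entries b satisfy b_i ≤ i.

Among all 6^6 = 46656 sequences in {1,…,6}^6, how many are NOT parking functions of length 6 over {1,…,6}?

|PF(6,6)| = (7−6)·7^(6−1) = 1·16807 = 16807 [KW]
E.g. (3,4,4,6,6,4) → sorted (3,4,4,4,6,6): b_1=3>1, not a PF.
Total 46656; non-PF = 46656−16807 = 29849

29849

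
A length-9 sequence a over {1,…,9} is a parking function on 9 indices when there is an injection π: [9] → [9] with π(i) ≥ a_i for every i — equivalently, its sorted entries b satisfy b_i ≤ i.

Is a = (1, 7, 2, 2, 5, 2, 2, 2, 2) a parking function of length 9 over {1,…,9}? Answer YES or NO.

YES

Order a: b = (1, 2, 2, 2, 2, 2, 2, 5, 7).
  b_1=1 ≤ 1
  b_2=2 ≤ 2
  b_3=2 ≤ 3
  b_4=2 ≤ 4
  b_5=2 ≤ 5
  b_6=2 ≤ 6
  b_7=2 ≤ 7
  b_8=5 ≤ 8
  b_9=7 ≤ 9
All bounds hold ⇒ YES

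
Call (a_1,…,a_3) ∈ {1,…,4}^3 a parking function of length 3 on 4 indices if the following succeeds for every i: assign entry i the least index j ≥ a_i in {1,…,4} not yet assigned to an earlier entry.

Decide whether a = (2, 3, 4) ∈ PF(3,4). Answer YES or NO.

YES

Sorted: b = (2, 3, 4).
  b_1=2 ≤ 2
  b_2=3 ≤ 3
  b_3=4 ≤ 4
All bounds hold ⇒ YES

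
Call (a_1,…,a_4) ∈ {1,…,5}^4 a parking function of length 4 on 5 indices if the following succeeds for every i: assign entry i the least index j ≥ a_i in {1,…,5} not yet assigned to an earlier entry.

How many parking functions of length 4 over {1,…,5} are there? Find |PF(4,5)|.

|PF| = 2·6^3 = 2 · 216 = 432 (Pollak)
Check (1,1,1,4) → sorted (1,1,1,4): b_i ≤ 1+i ∀i, a PF.

432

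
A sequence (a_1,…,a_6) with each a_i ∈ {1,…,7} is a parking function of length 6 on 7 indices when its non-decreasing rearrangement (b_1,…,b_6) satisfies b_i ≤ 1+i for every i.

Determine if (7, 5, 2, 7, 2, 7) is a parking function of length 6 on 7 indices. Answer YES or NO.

Order a: b = (2, 2, 5, 7, 7, 7).
  b_1=2 ≤ 2
  b_2=2 ≤ 3
  b_3=5 > 4
  fails at i=3 ⇒ NO

NO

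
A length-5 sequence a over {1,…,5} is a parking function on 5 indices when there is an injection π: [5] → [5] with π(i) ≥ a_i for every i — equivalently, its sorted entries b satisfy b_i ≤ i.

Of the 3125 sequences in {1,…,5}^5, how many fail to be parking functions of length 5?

1829

|PF(5,5)| = (6−5)·6^(5−1) = 1 · 1296 = 1296 (Pollak)
Example (4,1,5,5,4) → sorted (1,4,4,5,5): b_2=4>2, not a PF.
So 3125 − 1296 = 1829 fail.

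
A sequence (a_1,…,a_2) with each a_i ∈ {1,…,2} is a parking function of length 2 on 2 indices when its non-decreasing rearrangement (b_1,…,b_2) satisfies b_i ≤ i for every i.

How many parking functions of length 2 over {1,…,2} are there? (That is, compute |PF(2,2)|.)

|PF(2,2)| = (3−2)·3^(2−1) = 1 · 3 = 3 (Pollak)
One tuple (2,1) → sorted (1,2): b_i ≤ i ∀i, a PF.

3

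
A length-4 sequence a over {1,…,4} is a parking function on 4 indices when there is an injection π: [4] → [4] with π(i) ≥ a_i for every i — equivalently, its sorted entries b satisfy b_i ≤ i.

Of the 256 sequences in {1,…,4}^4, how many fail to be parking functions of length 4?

131

Count = (5−4)·5^(4−1) = 1 · 125 = 125 (Konheim–Weiss)
Check (4,2,4,4) → sorted (2,4,4,4): b_1=2>1, not a PF.
Total 256; non-PF = 256−125 = 131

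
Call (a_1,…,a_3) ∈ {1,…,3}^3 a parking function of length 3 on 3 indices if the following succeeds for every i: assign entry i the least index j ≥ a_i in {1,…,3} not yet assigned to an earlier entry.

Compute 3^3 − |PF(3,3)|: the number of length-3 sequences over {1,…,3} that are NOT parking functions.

#PF = (3−3+1)·(3+1)^(3−1) = 1 · 16 = 16
Check (3,2,3) → sorted (2,3,3): b_1=2>1, not a PF.
So 27 − 16 = 11 fail.

11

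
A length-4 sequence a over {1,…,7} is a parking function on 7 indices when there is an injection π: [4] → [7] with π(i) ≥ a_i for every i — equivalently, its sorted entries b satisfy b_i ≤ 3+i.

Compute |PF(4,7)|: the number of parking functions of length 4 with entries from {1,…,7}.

#PF = (8−4)·8^(4−1) = 4·512 = 2048 (Konheim–Weiss)
One tuple (6,2,3,3) → sorted (2,3,3,6): b_i ≤ 3+i ∀i, a PF.

2048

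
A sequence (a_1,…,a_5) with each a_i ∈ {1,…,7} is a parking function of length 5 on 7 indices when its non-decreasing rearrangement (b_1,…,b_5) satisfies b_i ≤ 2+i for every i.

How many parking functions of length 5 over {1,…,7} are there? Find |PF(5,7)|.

12288

#PF = (8−5)·8^(5−1) = 3 · 4096 = 12288 (Konheim–Weiss)
E.g. (7,5,2,3,6) → sorted (2,3,5,6,7): b_i ≤ 2+i ∀i, a PF.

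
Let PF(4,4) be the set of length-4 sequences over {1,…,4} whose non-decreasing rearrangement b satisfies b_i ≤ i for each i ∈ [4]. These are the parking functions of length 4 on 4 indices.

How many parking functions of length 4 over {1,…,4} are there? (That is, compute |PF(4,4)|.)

|PF(4,4)| = 1·5^3 = 1·125 = 125 [KW]
Example (4,1,2,2) → sorted (1,2,2,4): b_i ≤ i ∀i, a PF.

125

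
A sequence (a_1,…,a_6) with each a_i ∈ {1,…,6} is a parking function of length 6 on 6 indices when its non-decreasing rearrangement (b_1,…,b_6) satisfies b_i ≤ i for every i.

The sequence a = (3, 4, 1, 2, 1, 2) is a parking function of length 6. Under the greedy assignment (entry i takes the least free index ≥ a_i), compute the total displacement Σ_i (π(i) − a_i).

8

Σπ = 6·7/2 = 21 (π permutes [6]); Σa = 3+4+1+2+1+2 = 13; disp = 21−13 = 8.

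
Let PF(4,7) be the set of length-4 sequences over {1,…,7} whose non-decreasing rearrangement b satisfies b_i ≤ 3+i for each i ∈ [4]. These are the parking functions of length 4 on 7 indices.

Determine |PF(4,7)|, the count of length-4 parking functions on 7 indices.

2048

|PF(4,7)| = 4·8^3 = 4·512 = 2048 (Pollak)
Example (2,5,4,5) → sorted (2,4,5,5): b_i ≤ 3+i ∀i, a PF.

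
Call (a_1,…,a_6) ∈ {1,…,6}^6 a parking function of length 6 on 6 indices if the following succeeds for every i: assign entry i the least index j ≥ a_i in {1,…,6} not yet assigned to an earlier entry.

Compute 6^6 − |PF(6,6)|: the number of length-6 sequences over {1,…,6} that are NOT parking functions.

29849

|PF| = (6+1−6)·(6+1)^{6−1} = 1·16807 = 16807 (Konheim–Weiss)
Example (6,1,5,2,2,6) → sorted (1,2,2,5,6,6): b_4=5>4, not a PF.
So 46656 − 16807 = 29849 fail.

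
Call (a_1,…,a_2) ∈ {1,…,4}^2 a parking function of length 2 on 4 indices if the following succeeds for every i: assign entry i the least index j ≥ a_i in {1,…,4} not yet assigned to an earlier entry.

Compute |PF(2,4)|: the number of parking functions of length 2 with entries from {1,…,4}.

#PF = (4−2+1)·(4+1)^(2−1) = 3×5 = 15 (Konheim–Weiss)
Example (1,4) → sorted (1,4): b_i ≤ 2+i ∀i, a PF.

15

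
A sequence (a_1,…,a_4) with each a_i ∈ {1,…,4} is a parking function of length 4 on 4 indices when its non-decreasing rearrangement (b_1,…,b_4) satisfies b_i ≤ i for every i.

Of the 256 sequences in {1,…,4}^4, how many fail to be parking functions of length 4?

131

|PF| = (4−4+1)·(4+1)^(4−1) = 1·125 = 125 [KW]
E.g. (1,4,4,3) → sorted (1,3,4,4): b_2=3>2, not a PF.
4^4 − 125 = 256 − 125 = 131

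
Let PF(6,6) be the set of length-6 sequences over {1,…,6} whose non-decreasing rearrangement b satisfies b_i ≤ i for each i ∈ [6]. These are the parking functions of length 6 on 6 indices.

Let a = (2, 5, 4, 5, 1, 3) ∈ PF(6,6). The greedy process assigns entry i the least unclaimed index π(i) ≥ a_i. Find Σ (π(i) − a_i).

Σπ = 21 ({1..6} each once); Σa = 2+5+4+5+1+3 = 20; disp = 21−20 = 1.

1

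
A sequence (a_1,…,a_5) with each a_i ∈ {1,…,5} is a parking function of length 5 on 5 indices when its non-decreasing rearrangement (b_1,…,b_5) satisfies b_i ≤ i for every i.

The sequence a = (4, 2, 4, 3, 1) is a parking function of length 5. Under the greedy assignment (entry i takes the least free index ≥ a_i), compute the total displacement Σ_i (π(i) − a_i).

Σπ = 15 ({1..5} each once); Σa = 4+2+4+3+1 = 14; disp = 15−14 = 1.

1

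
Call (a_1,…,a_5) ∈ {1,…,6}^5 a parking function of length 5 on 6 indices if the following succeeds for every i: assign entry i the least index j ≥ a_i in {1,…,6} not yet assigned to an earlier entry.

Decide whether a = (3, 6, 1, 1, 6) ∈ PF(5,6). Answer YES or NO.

NO

Rearranged: b = (1, 1, 3, 6, 6).
  b_1=1 ≤ 2
  b_2=1 ≤ 3
  b_3=3 ≤ 4
  b_4=6 > 5
  fails at i=4 ⇒ NO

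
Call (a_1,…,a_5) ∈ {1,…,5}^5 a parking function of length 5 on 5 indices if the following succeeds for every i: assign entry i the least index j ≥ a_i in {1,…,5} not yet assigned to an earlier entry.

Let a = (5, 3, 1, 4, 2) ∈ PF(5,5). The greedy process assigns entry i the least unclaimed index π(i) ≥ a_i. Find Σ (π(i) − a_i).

0

Σπ(i) = 1+…+5 = 15; Σa = 5+3+1+4+2 = 15; disp = 15−15 = 0.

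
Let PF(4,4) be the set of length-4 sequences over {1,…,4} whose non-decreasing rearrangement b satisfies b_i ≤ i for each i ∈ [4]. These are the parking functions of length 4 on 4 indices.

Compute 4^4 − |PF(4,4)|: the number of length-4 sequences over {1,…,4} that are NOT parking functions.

|PF(4,4)| = 1·5^3 = 1 · 125 = 125 [KW]
E.g. (3,4,4,3) → sorted (3,3,4,4): b_1=3>1, not a PF.
So 256 − 125 = 131 fail.

131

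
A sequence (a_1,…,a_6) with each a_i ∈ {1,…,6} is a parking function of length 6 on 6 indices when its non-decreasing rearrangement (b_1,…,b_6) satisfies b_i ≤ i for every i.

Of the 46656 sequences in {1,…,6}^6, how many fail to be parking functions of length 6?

29849

|PF(6,6)| = (7−6)·7^(6−1) = 1 · 16807 = 16807 (Pollak)
One tuple (3,4,6,4,3,6) → sorted (3,3,4,4,6,6): b_1=3>1, not a PF.
So 46656 − 16807 = 29849 fail.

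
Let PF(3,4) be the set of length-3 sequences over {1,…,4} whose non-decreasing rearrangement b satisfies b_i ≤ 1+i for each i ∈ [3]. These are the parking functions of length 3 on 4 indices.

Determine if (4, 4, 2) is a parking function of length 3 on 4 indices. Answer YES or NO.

NO

Order a: b = (2, 4, 4).
  b_1=2 ≤ 2
  b_2=4 > 3
  fails at i=2 ⇒ NO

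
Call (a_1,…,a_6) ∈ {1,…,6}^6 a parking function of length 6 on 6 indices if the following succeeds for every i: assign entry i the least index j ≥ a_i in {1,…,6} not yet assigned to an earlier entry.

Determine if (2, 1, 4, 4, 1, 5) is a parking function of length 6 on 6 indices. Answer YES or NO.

Rearranged: b = (1, 1, 2, 4, 4, 5).
  b_1=1 ≤ 1
  b_2=1 ≤ 2
  b_3=2 ≤ 3
  b_4=4 ≤ 4
  b_5=4 ≤ 5
  b_6=5 ≤ 6
All bounds hold ⇒ YES

YES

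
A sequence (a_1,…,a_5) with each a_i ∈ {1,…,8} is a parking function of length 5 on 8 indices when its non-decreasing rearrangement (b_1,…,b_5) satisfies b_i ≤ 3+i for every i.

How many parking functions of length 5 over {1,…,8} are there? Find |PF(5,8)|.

26244

#PF = 4·9^4 = 4×6561 = 26244 [KW]
E.g. (2,8,4,4,3) → sorted (2,3,4,4,8): b_i ≤ 3+i ∀i, a PF.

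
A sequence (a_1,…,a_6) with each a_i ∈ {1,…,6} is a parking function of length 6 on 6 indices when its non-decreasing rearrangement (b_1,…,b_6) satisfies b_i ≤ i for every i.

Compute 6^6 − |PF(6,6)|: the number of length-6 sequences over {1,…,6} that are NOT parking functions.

29849

|PF| = (6−6+1)·(6+1)^(6−1) = 1×16807 = 16807 (Konheim–Weiss)
E.g. (5,6,5,5,6,6) → sorted (5,5,5,6,6,6): b_1=5>1, not a PF.
6^6 − 16807 = 46656 − 16807 = 29849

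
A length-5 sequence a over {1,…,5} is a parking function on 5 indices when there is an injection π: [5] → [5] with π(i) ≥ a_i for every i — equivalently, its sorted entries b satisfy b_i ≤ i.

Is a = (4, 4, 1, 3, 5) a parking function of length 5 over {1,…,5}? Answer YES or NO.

Order a: b = (1, 3, 4, 4, 5).
  b_1=1 ≤ 1
  b_2=3 > 2
  fails at i=2 ⇒ NO

NO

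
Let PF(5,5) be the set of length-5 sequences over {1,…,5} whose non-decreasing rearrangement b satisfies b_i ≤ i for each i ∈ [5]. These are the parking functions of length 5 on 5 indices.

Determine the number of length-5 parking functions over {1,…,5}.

1296

#PF = (6−5)·6^(5−1) = 1 · 1296 = 1296 (Konheim–Weiss)
E.g. (2,3,5,3,1) → sorted (1,2,3,3,5): b_i ≤ i ∀i, a PF.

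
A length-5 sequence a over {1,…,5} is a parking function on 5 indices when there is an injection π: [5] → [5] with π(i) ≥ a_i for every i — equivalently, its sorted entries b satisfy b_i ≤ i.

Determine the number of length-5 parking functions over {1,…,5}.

1296

|PF(5,5)| = (5+1−5)·(5+1)^{5−1} = 1×1296 = 1296 [KW]
One tuple (5,3,1,2,1) → sorted (1,1,2,3,5): b_i ≤ i ∀i, a PF.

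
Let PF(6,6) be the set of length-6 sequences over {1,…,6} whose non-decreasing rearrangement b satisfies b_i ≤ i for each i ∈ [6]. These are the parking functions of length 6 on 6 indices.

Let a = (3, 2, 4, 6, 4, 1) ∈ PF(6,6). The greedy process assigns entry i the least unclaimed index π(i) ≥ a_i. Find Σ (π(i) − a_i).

Σπ = 6·7/2 = 21 (π permutes [6]); Σa = 3+2+4+6+4+1 = 20; disp = 21−20 = 1.

1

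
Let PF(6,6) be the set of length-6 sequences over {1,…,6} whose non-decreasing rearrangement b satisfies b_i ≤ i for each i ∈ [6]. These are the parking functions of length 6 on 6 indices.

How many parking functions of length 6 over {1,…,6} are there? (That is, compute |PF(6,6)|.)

16807

Count = (6+1−6)·(6+1)^{6−1} = 1 · 16807 = 16807 [KW]
Check (5,6,1,2,3,1) → sorted (1,1,2,3,5,6): b_i ≤ i ∀i, a PF.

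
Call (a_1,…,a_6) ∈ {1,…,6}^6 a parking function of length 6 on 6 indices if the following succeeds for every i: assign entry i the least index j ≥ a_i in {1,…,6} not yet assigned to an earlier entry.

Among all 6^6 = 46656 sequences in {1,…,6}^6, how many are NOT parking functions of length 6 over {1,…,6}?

29849

#PF = (6−6+1)·(6+1)^(6−1) = 1×16807 = 16807 [KW]
Check (3,4,5,2,2,5) → sorted (2,2,3,4,5,5): b_1=2>1, not a PF.
Total 46656; non-PF = 46656−16807 = 29849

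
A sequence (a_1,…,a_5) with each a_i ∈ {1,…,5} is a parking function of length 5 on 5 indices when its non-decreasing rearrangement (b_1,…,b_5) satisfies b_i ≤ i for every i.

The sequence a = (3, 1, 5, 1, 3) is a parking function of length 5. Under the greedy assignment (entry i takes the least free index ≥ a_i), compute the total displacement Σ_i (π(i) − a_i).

2

Σπ = 15 ({1..5} each once); Σa = 3+1+5+1+3 = 13; disp = 15−13 = 2.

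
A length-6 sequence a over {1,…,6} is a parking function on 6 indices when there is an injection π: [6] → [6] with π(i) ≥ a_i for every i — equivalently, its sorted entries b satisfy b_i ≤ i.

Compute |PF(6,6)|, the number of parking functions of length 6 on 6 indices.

#PF = (7−6)·7^(6−1) = 1 · 16807 = 16807
Check (1,4,1,3,6,2) → sorted (1,1,2,3,4,6): b_i ≤ i ∀i, a PF.

16807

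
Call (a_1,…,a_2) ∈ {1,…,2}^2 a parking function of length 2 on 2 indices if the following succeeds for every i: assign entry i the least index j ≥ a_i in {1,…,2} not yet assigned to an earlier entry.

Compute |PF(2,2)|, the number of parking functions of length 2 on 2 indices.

3

Count = (2−2+1)·(2+1)^(2−1) = 1 · 3 = 3 [KW]
One tuple (1,2) → sorted (1,2): b_i ≤ i ∀i, a PF.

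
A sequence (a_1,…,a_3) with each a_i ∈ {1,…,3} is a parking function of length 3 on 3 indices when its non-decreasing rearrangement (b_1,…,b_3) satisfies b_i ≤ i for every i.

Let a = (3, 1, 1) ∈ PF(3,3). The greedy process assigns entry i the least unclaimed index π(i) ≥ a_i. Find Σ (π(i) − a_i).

1

Σπ(i) = 1+…+3 = 6; Σa = 3+1+1 = 5; disp = 6−5 = 1.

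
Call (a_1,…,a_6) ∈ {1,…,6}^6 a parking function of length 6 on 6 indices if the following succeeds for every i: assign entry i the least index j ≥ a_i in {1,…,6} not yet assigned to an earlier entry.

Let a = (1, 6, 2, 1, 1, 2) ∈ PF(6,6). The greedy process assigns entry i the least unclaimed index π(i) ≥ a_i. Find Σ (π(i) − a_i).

8

Σπ = 21 ({1..6} each once); Σa = 1+6+2+1+1+2 = 13; disp = 21−13 = 8.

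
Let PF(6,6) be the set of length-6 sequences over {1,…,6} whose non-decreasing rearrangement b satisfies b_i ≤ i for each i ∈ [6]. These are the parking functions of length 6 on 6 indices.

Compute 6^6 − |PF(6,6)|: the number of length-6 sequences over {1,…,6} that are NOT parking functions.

Count = (6+1−6)·(6+1)^{6−1} = 1 · 16807 = 16807 (Pollak)
One tuple (6,6,6,6,2,4) → sorted (2,4,6,6,6,6): b_1=2>1, not a PF.
Total 46656; non-PF = 46656−16807 = 29849

29849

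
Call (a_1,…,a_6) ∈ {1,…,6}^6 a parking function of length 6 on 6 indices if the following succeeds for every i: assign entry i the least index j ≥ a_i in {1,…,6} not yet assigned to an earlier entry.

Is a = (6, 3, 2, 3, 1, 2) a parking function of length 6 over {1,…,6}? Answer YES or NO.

Sorted: b = (1, 2, 2, 3, 3, 6).
  b_1=1 ≤ 1
  b_2=2 ≤ 2
  b_3=2 ≤ 3
  b_4=3 ≤ 4
  b_5=3 ≤ 5
  b_6=6 ≤ 6
All bounds hold ⇒ YES

YES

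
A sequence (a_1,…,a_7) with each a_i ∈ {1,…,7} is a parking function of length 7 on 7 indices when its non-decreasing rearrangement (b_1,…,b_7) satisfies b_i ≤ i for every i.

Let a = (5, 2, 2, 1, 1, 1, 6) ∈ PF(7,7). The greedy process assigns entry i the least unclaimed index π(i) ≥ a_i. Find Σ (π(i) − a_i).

10

Σπ(i) = 1+…+7 = 28; Σa = 5+2+2+1+1+1+6 = 18; disp = 28−18 = 10.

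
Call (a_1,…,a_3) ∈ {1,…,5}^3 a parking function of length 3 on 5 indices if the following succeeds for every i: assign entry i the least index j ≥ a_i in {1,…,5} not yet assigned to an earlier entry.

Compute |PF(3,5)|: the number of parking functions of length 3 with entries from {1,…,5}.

|PF| = (5−3+1)·(5+1)^(3−1) = 3×36 = 108
One tuple (5,1,4) → sorted (1,4,5): b_i ≤ 2+i ∀i, a PF.

108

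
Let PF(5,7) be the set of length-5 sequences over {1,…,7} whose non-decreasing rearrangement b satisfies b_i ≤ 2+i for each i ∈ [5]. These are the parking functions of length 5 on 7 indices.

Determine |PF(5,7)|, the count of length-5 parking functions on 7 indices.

|PF| = 3·8^4 = 3 · 4096 = 12288
Example (3,2,5,4,7) → sorted (2,3,4,5,7): b_i ≤ 2+i ∀i, a PF.

12288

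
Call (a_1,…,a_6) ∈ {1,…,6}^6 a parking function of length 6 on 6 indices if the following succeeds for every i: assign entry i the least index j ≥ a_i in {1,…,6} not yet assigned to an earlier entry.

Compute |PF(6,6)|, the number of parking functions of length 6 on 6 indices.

Count = (7−6)·7^(6−1) = 1 · 16807 = 16807
Example (1,5,2,1,6,3) → sorted (1,1,2,3,5,6): b_i ≤ i ∀i, a PF.

16807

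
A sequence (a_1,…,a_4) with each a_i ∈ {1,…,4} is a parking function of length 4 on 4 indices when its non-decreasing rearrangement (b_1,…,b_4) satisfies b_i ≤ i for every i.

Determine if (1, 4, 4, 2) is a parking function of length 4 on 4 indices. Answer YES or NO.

Rearranged: b = (1, 2, 4, 4).
  b_1=1 ≤ 1
  b_2=2 ≤ 2
  b_3=4 > 3
  fails at i=3 ⇒ NO

NO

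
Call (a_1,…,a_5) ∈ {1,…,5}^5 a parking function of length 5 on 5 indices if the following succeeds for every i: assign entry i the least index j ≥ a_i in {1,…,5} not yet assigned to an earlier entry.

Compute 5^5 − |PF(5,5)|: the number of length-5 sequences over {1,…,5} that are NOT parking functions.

|PF| = 1·6^4 = 1·1296 = 1296 [KW]
Check (5,4,4,4,5) → sorted (4,4,4,5,5): b_1=4>1, not a PF.
So 3125 − 1296 = 1829 fail.

1829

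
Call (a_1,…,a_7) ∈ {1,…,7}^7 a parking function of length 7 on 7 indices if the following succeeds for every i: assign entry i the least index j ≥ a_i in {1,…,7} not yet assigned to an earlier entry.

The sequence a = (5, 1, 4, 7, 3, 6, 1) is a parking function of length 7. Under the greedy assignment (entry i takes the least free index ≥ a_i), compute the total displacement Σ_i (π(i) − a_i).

1

Σπ = 7·8/2 = 28 (π permutes [7]); Σa = 5+1+4+7+3+6+1 = 27; disp = 28−27 = 1.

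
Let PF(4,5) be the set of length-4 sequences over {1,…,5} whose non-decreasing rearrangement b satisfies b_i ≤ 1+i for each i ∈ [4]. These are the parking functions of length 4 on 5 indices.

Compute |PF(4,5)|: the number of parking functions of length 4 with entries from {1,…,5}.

432

|PF| = (6−4)·6^(4−1) = 2·216 = 432 [KW]
Check (3,4,3,1) → sorted (1,3,3,4): b_i ≤ 1+i ∀i, a PF.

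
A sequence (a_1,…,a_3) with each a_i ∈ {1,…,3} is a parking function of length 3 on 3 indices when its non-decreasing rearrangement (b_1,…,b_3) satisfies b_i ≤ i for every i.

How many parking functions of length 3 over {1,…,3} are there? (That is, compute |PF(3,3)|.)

16

|PF| = 1·4^2 = 1·16 = 16 (Pollak)
Check (1,1,3) → sorted (1,1,3): b_i ≤ i ∀i, a PF.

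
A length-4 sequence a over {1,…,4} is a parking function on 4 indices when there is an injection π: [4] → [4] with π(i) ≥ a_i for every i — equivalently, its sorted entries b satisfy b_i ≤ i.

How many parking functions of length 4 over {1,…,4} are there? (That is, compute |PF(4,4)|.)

Count = (4−4+1)·(4+1)^(4−1) = 1·125 = 125 (Pollak)
Check (3,4,1,1) → sorted (1,1,3,4): b_i ≤ i ∀i, a PF.

125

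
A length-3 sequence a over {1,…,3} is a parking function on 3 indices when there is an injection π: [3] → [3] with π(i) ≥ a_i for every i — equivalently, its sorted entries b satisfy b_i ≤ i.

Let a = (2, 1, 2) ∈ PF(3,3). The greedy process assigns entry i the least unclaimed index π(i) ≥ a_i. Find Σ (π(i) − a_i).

Σπ(i) = 1+…+3 = 6; Σa = 2+1+2 = 5; disp = 6−5 = 1.

1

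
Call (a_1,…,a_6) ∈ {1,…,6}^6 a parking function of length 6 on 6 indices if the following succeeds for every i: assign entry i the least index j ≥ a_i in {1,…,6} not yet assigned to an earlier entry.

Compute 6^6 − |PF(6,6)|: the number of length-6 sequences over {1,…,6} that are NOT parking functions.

29849

#PF = (6−6+1)·(6+1)^(6−1) = 1·16807 = 16807 (Pollak)
Check (6,6,5,6,6,3) → sorted (3,5,6,6,6,6): b_1=3>1, not a PF.
6^6 − 16807 = 46656 − 16807 = 29849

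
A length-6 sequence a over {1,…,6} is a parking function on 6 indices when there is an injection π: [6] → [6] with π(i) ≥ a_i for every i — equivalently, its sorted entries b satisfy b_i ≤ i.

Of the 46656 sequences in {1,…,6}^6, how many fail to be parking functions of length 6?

|PF| = 1·7^5 = 1·16807 = 16807 (Konheim–Weiss)
One tuple (5,4,4,2,4,2) → sorted (2,2,4,4,4,5): b_1=2>1, not a PF.
Total 46656; non-PF = 46656−16807 = 29849

29849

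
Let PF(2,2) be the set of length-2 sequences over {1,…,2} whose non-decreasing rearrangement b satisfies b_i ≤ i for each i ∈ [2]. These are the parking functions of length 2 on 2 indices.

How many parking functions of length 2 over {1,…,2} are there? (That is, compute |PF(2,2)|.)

|PF(2,2)| = 1·3^1 = 1 · 3 = 3 [KW]
Example (1,1) → sorted (1,1): b_i ≤ i ∀i, a PF.

3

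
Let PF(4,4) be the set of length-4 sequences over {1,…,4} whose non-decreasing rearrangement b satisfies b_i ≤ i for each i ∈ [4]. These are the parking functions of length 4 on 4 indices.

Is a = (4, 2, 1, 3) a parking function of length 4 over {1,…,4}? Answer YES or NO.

Sorted: b = (1, 2, 3, 4).
  b_1=1 ≤ 1
  b_2=2 ≤ 2
  b_3=3 ≤ 3
  b_4=4 ≤ 4
All bounds hold ⇒ YES

YES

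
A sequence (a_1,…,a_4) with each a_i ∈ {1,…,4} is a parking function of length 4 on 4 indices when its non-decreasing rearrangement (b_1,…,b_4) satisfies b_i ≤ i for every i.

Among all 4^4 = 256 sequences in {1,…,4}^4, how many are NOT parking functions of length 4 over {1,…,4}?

131

|PF| = (4−4+1)·(4+1)^(4−1) = 1·125 = 125 (Pollak)
Example (2,2,4,4) → sorted (2,2,4,4): b_1=2>1, not a PF.
4^4 − 125 = 256 − 125 = 131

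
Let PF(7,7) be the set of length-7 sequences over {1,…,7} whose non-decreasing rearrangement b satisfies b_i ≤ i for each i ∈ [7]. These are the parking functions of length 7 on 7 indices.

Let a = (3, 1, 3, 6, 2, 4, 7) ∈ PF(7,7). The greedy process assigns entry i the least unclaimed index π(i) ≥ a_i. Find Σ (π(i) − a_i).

2

Σπ(i) = 1+…+7 = 28; Σa = 3+1+3+6+2+4+7 = 26; disp = 28−26 = 2.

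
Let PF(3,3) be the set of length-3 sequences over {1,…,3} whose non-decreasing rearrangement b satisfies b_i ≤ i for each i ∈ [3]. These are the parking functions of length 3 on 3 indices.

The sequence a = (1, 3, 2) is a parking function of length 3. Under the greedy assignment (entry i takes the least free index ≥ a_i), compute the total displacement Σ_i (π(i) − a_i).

Σπ = 6 ({1..3} each once); Σa = 1+3+2 = 6; disp = 6−6 = 0.

0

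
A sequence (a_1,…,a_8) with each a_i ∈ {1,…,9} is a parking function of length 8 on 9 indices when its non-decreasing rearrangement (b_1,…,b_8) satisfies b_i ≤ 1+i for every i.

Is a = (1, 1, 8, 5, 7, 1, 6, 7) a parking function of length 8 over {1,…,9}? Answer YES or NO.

YES

Sorted: b = (1, 1, 1, 5, 6, 7, 7, 8).
  b_1=1 ≤ 2
  b_2=1 ≤ 3
  b_3=1 ≤ 4
  b_4=5 ≤ 5
  b_5=6 ≤ 6
  b_6=7 ≤ 7
  b_7=7 ≤ 8
  b_8=8 ≤ 9
All bounds hold ⇒ YES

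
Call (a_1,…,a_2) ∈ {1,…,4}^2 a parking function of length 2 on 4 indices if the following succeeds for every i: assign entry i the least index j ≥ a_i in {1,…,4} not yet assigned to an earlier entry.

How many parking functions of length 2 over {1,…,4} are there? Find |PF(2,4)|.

Count = (5−2)·5^(2−1) = 3×5 = 15 (Konheim–Weiss)
E.g. (3,3) → sorted (3,3): b_i ≤ 2+i ∀i, a PF.

15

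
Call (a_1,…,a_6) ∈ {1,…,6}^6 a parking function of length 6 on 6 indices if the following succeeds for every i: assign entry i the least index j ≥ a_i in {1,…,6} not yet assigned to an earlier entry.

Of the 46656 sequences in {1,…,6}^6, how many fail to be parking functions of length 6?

29849

|PF| = (6−6+1)·(6+1)^(6−1) = 1×16807 = 16807 [KW]
One tuple (1,6,6,4,6,6) → sorted (1,4,6,6,6,6): b_2=4>2, not a PF.
Total 46656; non-PF = 46656−16807 = 29849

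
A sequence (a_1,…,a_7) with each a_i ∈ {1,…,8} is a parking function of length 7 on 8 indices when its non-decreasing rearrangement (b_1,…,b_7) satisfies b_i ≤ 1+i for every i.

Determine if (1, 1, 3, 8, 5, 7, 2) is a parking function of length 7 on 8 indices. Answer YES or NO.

Rearranged: b = (1, 1, 2, 3, 5, 7, 8).
  b_1=1 ≤ 2
  b_2=1 ≤ 3
  b_3=2 ≤ 4
  b_4=3 ≤ 5
  b_5=5 ≤ 6
  b_6=7 ≤ 7
  b_7=8 ≤ 8
All bounds hold ⇒ YES

YES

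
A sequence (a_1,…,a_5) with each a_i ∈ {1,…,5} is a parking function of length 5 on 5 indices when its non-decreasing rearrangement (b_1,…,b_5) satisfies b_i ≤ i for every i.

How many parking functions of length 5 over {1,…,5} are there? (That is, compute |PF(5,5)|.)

|PF(5,5)| = 1·6^4 = 1·1296 = 1296 (Konheim–Weiss)
Example (4,1,3,4,1) → sorted (1,1,3,4,4): b_i ≤ i ∀i, a PF.

1296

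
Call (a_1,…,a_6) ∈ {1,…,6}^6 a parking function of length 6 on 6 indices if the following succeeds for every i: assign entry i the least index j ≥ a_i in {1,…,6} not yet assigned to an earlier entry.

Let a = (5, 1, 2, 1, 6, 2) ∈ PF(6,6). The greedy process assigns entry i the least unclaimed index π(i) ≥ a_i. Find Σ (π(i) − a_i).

4

Σπ = 6·7/2 = 21 (π permutes [6]); Σa = 5+1+2+1+6+2 = 17; disp = 21−17 = 4.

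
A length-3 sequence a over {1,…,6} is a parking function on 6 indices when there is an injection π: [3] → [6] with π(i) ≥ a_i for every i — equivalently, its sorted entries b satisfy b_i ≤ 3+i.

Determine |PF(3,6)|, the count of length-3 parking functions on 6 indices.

196

#PF = 4·7^2 = 4×49 = 196 (Pollak)
One tuple (5,3,5) → sorted (3,5,5): b_i ≤ 3+i ∀i, a PF.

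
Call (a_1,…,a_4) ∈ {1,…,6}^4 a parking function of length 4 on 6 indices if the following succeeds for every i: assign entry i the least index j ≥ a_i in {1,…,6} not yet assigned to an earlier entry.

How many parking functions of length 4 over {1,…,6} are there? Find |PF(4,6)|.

1029

|PF(4,6)| = (6+1−4)·(6+1)^{4−1} = 3×343 = 1029 (Konheim–Weiss)
E.g. (1,3,1,1) → sorted (1,1,1,3): b_i ≤ 2+i ∀i, a PF.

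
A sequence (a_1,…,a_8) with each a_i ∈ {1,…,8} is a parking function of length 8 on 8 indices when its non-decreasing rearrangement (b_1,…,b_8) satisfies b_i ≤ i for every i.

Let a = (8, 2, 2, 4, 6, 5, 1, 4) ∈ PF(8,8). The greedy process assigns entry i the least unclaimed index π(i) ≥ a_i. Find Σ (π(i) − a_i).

4

Σπ = 36 ({1..8} each once); Σa = 8+2+2+4+6+5+1+4 = 32; disp = 36−32 = 4.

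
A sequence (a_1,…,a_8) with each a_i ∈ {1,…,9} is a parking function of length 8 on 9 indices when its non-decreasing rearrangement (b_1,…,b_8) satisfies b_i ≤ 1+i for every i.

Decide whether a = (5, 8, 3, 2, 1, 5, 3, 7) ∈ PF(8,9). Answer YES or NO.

Sorted: b = (1, 2, 3, 3, 5, 5, 7, 8).
  b_1=1 ≤ 2
  b_2=2 ≤ 3
  b_3=3 ≤ 4
  b_4=3 ≤ 5
  b_5=5 ≤ 6
  b_6=5 ≤ 7
  b_7=7 ≤ 8
  b_8=8 ≤ 9
All bounds hold ⇒ YES

YES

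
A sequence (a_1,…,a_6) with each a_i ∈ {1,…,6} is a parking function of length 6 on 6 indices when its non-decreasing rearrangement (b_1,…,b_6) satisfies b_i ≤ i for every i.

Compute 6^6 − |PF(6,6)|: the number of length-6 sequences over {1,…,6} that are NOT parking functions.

|PF(6,6)| = (6+1−6)·(6+1)^{6−1} = 1·16807 = 16807 (Pollak)
Check (2,6,3,2,2,6) → sorted (2,2,2,3,6,6): b_1=2>1, not a PF.
6^6 − 16807 = 46656 − 16807 = 29849

29849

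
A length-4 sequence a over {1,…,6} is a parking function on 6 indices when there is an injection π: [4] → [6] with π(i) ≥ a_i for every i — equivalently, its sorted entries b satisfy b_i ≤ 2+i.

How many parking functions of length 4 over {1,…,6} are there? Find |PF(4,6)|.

#PF = 3·7^3 = 3×343 = 1029 (Pollak)
E.g. (3,5,4,3) → sorted (3,3,4,5): b_i ≤ 2+i ∀i, a PF.

1029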